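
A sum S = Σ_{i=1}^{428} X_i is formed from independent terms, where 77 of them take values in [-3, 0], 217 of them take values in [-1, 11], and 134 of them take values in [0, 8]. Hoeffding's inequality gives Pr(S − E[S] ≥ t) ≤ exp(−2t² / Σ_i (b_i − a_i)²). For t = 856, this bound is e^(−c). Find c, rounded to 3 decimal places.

Σ(b_i − a_i)² = 77·3² + 217·12² + 134·8² = 40517.
c = 2t² / 40517 = 2·856² / 40517 = 36.1693.

36.169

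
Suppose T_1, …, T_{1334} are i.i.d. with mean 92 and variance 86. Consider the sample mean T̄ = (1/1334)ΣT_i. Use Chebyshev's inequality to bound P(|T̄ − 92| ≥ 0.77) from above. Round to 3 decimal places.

Var(T̄) = Var(T_i)/n = 86/1334 = 0.064468.
Chebyshev: P(|T̄ − 92| ≥ 0.77) ≤ Var(T̄)/(0.77)² = 86/(1334·0.77²) = 0.1087.

0.109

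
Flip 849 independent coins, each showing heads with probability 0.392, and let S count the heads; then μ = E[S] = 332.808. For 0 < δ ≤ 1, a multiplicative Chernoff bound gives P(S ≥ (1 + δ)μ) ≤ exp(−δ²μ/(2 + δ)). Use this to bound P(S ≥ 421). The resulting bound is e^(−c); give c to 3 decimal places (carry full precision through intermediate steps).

10.318

Write 421 = (1 + δ)μ, so δ = 421/332.808 − 1 = 0.2649936…
Then the exponent is δ²μ/(2 + δ) = (421 − μ)² / (μ·(2 + δ)) = 10.318050.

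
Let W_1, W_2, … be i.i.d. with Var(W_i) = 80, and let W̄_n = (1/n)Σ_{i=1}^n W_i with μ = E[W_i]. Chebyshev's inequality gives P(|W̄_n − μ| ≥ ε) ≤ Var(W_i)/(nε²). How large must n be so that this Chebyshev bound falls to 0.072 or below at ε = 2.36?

Require 80/(n·2.36²) ≤ 0.072, i.e. n ≥ 80/(0.072·2.36²) = 199.496.
The smallest integer n is 200.

200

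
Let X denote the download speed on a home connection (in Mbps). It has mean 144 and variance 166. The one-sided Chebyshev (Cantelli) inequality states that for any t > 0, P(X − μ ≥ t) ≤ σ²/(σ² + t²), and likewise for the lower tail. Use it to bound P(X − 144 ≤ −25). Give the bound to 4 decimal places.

0.2099

Here σ² = 166 and t = 25, so σ² + t² = 791.
Cantelli's bound: 166/791 = 0.2099.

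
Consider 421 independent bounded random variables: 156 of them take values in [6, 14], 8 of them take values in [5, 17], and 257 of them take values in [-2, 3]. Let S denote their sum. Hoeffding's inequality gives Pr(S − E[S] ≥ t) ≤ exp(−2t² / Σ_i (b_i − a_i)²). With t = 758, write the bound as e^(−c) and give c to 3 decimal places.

Σ(b_i − a_i)² = 156·8² + 8·12² + 257·5² = 17561.
c = 2t² / 17561 = 2·758² / 17561 = 65.4364.

65.436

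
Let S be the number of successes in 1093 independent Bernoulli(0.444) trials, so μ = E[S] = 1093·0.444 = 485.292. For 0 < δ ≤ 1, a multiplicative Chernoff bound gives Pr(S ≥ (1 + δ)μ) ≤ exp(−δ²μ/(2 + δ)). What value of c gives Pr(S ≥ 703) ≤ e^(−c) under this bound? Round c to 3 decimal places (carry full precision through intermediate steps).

Write 703 = (1 + δ)μ, so δ = 703/485.292 − 1 = 0.4486124…
Then the exponent is δ²μ/(2 + δ) = (703 − μ)² / (μ·(2 + δ)) = 39.886470.

39.886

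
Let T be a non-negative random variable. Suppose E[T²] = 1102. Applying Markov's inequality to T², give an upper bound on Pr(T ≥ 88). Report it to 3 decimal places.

Since T ≥ 0, the event {T ≥ 88} is the same as {T² ≥ 7744}.
Markov's inequality applied to T² gives Pr(T² ≥ 7744) ≤ E[T²]/7744 = 1102/7744 = 0.1423.

0.142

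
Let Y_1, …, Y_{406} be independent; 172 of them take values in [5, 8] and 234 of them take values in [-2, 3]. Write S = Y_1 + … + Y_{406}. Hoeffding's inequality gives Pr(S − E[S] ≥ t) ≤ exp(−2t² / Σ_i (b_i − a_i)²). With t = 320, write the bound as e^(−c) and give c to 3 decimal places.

27.683

Σ(b_i − a_i)² = 172·3² + 234·5² = 7398.
c = 2t² / 7398 = 2·320² / 7398 = 27.6832.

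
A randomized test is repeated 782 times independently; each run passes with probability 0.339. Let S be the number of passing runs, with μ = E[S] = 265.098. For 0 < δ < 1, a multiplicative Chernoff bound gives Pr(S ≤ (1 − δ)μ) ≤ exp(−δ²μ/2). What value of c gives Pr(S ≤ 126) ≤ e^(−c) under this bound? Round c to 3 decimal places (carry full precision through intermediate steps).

Write 126 = (1 − δ)μ, so δ = 1 − 126/265.098 = 0.5247041…
Then the exponent is δ²μ/2 = (μ − 126)²/(2μ) = 36.492643.

36.493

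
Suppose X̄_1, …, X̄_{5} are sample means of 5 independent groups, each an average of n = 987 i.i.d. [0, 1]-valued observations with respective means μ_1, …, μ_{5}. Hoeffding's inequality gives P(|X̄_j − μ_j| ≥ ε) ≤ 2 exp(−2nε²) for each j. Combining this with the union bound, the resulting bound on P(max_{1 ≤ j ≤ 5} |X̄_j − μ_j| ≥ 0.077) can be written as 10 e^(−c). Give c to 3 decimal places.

Union bound over the 5 events: P(max_{1 ≤ j ≤ 5} |X̄_j − μ_j| ≥ 0.077) ≤ 5·2·exp(−2nε²) = 10 exp(−2·987·0.077²).
So c = 2·987·0.077² = 11.7038.

11.704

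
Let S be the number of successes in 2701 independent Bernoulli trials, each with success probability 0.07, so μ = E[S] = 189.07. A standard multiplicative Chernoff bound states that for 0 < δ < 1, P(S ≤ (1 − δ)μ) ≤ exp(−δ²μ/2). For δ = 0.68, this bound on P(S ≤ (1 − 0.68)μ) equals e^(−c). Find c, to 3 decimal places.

c = δ²μ/2 = 0.68²·189.07/2 = 43.7130.

43.713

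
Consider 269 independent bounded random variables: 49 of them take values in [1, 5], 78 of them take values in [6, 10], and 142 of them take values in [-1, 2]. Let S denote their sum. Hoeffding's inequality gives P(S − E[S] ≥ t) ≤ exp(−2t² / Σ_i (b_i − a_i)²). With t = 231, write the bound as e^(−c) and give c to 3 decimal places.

Σ(b_i − a_i)² = 49·4² + 78·4² + 142·3² = 3310.
c = 2t² / 3310 = 2·231² / 3310 = 32.2423.

32.242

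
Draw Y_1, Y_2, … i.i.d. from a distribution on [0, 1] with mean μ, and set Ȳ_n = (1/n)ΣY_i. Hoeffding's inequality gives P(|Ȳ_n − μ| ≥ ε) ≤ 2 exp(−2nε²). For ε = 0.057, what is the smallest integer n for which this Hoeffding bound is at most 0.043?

591

Require 2·exp(−2nε²) ≤ 0.043, i.e. 2nε² ≥ ln(2/0.043) = 3.839702.
So n ≥ 3.839702 / (2·0.057²) = 590.905.
The smallest integer n is 591.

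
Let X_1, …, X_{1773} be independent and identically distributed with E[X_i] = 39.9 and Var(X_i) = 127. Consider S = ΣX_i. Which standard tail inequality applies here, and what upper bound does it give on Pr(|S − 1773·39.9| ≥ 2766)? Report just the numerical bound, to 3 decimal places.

0.029

With mean and variance of each term known, Chebyshev's inequality bounds the deviation of the sum (or sample mean).
Var(S) = n·Var(X_i) = 1773·127 = 225171.
Chebyshev: Pr(|S − 1773·39.9| ≥ 2766) ≤ Var(S)/2766² = 225171/7650756 = 0.0294.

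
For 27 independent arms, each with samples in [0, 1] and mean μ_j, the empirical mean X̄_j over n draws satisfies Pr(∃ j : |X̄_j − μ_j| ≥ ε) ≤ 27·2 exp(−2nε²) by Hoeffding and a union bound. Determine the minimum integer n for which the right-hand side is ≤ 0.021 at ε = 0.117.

287

Need 2·27·exp(−2nε²) ≤ 0.021, i.e. exp(−2nε²) ≤ 0.021/54.
So 2nε² ≥ ln(54/0.021) = 7.852217.
Hence n ≥ 7.852217/(2·0.117²) = 286.808.
The smallest integer n is 287.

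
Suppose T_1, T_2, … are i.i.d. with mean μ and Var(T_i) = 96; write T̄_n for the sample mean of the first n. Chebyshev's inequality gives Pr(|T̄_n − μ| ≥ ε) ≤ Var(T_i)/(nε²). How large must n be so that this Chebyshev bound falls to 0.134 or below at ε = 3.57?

57

Require 96/(n·3.57²) ≤ 0.134, i.e. n ≥ 96/(0.134·3.57²) = 56.212.
The smallest integer n is 57.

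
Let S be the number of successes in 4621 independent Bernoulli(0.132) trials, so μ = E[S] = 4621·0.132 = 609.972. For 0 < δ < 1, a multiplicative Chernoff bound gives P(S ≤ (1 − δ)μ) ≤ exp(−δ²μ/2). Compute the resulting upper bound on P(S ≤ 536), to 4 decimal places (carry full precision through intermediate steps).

0.0113

Write 536 = (1 − δ)μ, so δ = 1 − 536/609.972 = 0.1212711…
Then the exponent is δ²μ/2 = (μ − 536)²/(2μ) = 4.485334.
Bound = exp(−4.485334) = 0.01127.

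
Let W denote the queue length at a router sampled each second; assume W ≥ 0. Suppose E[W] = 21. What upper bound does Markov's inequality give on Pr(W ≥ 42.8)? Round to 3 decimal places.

Markov's inequality: for a non-negative random variable, Pr(W ≥ a) ≤ E[W]/a.
Here E[W] = 21 and a = 42.8, so the bound is 21/42.8 = 0.4907.

0.491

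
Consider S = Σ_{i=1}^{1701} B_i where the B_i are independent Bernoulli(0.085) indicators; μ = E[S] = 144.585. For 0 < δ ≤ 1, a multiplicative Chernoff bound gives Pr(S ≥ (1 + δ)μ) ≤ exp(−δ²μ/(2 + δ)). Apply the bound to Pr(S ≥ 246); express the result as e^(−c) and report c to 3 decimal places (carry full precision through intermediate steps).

Write 246 = (1 + δ)μ, so δ = 246/144.585 − 1 = 0.7014213…
Then the exponent is δ²μ/(2 + δ) = (246 − μ)² / (μ·(2 + δ)) = 26.332302.

26.332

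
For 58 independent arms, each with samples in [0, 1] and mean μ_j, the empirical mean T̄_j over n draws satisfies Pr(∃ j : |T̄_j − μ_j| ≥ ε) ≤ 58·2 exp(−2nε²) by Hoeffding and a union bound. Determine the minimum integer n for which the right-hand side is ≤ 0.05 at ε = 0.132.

Need 2·58·exp(−2nε²) ≤ 0.05, i.e. exp(−2nε²) ≤ 0.05/116.
So 2nε² ≥ ln(116/0.05) = 7.749322.
Hence n ≥ 7.749322/(2·0.132²) = 222.375.
The smallest integer n is 223.

223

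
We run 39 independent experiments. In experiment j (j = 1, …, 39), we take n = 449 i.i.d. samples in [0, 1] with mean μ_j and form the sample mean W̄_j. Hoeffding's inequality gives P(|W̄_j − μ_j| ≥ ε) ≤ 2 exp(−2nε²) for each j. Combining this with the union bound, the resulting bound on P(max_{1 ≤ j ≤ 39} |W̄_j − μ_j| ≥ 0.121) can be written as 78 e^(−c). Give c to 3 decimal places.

Union bound over the 39 events: P(max_{1 ≤ j ≤ 39} |W̄_j − μ_j| ≥ 0.121) ≤ 39·2·exp(−2nε²) = 78 exp(−2·449·0.121²).
So c = 2·449·0.121² = 13.1476.

13.148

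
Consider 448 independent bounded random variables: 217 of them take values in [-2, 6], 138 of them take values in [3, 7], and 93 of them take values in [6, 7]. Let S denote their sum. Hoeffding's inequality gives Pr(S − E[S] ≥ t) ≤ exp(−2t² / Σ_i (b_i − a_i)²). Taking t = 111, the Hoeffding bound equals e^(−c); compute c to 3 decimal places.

Σ(b_i − a_i)² = 217·8² + 138·4² + 93·1² = 16189.
c = 2t² / 16189 = 2·111² / 16189 = 1.5221.

1.522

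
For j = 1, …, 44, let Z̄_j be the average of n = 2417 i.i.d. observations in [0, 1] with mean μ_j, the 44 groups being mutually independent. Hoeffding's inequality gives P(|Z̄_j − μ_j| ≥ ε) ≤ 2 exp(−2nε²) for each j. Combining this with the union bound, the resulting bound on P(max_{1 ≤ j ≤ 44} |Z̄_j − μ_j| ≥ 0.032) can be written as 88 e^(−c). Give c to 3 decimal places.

Union bound over the 44 events: P(max_{1 ≤ j ≤ 44} |Z̄_j − μ_j| ≥ 0.032) ≤ 44·2·exp(−2nε²) = 88 exp(−2·2417·0.032²).
So c = 2·2417·0.032² = 4.9500.

4.950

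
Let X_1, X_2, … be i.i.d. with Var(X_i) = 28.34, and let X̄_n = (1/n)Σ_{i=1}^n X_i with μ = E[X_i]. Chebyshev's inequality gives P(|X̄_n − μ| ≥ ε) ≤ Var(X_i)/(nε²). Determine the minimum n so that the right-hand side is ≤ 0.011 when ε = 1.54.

1087

Require 28.34/(n·1.54²) ≤ 0.011, i.e. n ≥ 28.34/(0.011·1.54²) = 1086.340.
The smallest integer n is 1087.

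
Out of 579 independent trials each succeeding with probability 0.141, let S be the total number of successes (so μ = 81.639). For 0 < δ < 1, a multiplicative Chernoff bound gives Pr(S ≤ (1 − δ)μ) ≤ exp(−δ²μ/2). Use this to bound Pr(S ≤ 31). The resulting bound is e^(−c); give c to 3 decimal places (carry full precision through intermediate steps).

Write 31 = (1 − δ)μ, so δ = 1 − 31/81.639 = 0.6202795…
Then the exponent is δ²μ/2 = (μ − 31)²/(2μ) = 15.705167.

15.705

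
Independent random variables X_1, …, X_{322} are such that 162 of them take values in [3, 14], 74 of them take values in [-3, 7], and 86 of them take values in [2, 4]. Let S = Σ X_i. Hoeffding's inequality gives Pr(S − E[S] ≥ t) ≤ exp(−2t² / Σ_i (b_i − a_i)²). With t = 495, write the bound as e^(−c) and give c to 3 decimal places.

17.920

Σ(b_i − a_i)² = 162·11² + 74·10² + 86·2² = 27346.
c = 2t² / 27346 = 2·495² / 27346 = 17.9204.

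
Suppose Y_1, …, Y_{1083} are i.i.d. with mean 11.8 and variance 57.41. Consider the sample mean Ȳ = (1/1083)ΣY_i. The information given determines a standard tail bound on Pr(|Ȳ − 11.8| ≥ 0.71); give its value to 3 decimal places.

0.105

With mean and variance of each term known, Chebyshev's inequality bounds the deviation of the sum (or sample mean).
Var(Ȳ) = Var(Y_i)/n = 57.41/1083 = 0.05301.
Chebyshev: Pr(|Ȳ − 11.8| ≥ 0.71) ≤ Var(Ȳ)/(0.71)² = 57.41/(1083·0.71²) = 0.1052.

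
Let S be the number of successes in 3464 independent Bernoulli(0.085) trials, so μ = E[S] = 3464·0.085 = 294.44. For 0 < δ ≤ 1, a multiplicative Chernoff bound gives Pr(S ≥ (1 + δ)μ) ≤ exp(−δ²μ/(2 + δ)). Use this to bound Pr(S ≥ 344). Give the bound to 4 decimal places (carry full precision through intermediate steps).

Write 344 = (1 + δ)μ, so δ = 344/294.44 − 1 = 0.1683195…
Then the exponent is δ²μ/(2 + δ) = (344 − μ)² / (μ·(2 + δ)) = 3.847180.
Bound = exp(−3.847180) = 0.02134.

0.0213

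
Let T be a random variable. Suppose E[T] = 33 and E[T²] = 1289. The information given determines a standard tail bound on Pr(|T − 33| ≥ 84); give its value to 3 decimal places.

The first two moments determine the variance, so Chebyshev's inequality is the sharpest standard bound available.
Var(T) = E[T²] − (E[T])² = 1289 − 1089 = 200.
Chebyshev's inequality: Pr(|T − μ| ≥ t) ≤ Var(T)/t² = 200/7056 = 0.0283.

0.028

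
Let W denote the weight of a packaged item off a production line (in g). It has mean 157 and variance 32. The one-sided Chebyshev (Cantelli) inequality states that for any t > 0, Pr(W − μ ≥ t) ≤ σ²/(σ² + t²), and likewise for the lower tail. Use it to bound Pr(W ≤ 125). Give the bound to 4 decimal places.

0.0303

Here σ² = 32 and t = 32, so σ² + t² = 1056.
Cantelli's bound: 32/1056 = 0.0303.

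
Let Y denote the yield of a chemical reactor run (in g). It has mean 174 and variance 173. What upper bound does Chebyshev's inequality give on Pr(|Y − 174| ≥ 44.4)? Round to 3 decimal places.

0.088

Chebyshev: Pr(|Y − μ| ≥ t) ≤ Var(Y)/t².
Bound = 173 / 1971.36 = 0.0878.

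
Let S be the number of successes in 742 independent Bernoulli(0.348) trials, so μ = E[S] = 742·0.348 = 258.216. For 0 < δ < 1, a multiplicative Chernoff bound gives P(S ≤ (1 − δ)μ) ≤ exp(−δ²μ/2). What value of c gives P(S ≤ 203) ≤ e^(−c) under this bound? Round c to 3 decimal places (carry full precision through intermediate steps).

Write 203 = (1 − δ)μ, so δ = 1 − 203/258.216 = 0.2138365…
Then the exponent is δ²μ/2 = (μ − 203)²/(2μ) = 5.903597.

5.904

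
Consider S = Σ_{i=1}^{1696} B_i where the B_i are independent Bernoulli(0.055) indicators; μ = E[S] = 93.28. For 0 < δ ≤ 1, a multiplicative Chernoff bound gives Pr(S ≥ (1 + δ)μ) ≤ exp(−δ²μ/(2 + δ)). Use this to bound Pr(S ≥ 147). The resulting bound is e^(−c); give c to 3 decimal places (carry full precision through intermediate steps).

12.010

Write 147 = (1 + δ)μ, so δ = 147/93.28 − 1 = 0.5759005…
Then the exponent is δ²μ/(2 + δ) = (147 − μ)² / (μ·(2 + δ)) = 12.010315.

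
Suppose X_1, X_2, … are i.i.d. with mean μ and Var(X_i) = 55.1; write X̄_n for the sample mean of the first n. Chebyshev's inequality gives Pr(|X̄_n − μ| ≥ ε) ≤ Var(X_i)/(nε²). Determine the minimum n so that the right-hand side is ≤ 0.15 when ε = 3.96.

24

Require 55.1/(n·3.96²) ≤ 0.15, i.e. n ≥ 55.1/(0.15·3.96²) = 23.424.
The smallest integer n is 24.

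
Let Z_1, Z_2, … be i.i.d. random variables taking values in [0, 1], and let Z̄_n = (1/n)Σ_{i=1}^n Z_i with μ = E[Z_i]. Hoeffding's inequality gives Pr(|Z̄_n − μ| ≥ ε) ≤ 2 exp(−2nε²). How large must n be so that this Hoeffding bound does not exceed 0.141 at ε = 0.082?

Require 2·exp(−2nε²) ≤ 0.141, i.e. 2nε² ≥ ln(2/0.141) = 2.652143.
So n ≥ 2.652143 / (2·0.082²) = 197.215.
The smallest integer n is 198.

198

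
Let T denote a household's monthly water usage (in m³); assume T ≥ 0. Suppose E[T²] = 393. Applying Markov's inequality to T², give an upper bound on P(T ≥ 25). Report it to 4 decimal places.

0.6288

Since T ≥ 0, the event {T ≥ 25} is the same as {T² ≥ 625}.
Markov's inequality applied to T² gives P(T² ≥ 625) ≤ E[T²]/625 = 393/625 = 0.6288.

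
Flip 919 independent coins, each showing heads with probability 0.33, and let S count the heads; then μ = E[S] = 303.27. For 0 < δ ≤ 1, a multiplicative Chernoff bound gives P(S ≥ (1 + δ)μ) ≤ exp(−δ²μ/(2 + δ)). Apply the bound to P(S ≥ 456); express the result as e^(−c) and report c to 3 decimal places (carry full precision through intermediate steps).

30.722

Write 456 = (1 + δ)μ, so δ = 456/303.27 − 1 = 0.5036106…
Then the exponent is δ²μ/(2 + δ) = (456 − μ)² / (μ·(2 + δ)) = 30.722211.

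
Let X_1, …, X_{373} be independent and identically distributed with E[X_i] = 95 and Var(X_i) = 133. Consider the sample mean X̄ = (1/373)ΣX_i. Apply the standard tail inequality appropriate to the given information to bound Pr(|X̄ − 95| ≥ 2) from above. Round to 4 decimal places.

0.0891

With mean and variance of each term known, Chebyshev's inequality bounds the deviation of the sum (or sample mean).
Var(X̄) = Var(X_i)/n = 133/373 = 0.35657.
Chebyshev: Pr(|X̄ − 95| ≥ 2) ≤ Var(X̄)/(2)² = 133/(373·2²) = 0.0891.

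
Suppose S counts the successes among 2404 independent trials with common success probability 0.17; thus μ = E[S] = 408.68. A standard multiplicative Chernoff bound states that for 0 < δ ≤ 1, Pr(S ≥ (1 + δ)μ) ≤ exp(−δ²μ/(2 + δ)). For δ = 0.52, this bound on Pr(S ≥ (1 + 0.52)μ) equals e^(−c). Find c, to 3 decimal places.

43.852

c = δ²μ/(2 + δ) = 0.52²·408.68/(2 + 0.52) = 43.8520.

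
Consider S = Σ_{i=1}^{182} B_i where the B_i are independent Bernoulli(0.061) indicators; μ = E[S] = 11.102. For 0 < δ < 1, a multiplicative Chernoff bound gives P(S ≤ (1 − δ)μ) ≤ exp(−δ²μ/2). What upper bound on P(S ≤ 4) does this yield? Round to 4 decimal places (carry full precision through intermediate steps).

Write 4 = (1 − δ)μ, so δ = 1 − 4/11.102 = 0.6397046…
Then the exponent is δ²μ/2 = (μ − 4)²/(2μ) = 2.271591.
Bound = exp(−2.271591) = 0.10315.

0.1031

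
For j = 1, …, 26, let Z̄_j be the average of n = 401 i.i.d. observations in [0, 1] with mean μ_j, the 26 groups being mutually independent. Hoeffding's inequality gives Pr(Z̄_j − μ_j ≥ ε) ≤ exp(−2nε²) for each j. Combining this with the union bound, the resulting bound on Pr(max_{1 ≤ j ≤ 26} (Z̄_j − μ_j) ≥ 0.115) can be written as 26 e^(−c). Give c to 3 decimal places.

10.606

Union bound over the 26 events: Pr(max_{1 ≤ j ≤ 26} (Z̄_j − μ_j) ≥ 0.115) ≤ 26·exp(−2nε²) = 26 exp(−2·401·0.115²).
So c = 2·401·0.115² = 10.6065.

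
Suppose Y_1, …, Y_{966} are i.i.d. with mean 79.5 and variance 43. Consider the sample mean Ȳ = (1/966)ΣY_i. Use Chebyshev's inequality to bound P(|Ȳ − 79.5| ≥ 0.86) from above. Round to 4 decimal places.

Var(Ȳ) = Var(Y_i)/n = 43/966 = 0.044513.
Chebyshev: P(|Ȳ − 79.5| ≥ 0.86) ≤ Var(Ȳ)/(0.86)² = 43/(966·0.86²) = 0.0602.

0.0602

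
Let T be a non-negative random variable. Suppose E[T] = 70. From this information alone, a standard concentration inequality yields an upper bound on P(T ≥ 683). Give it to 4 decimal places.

0.1025

Only the mean of a non-negative variable is known, so Markov's inequality is the applicable tail bound.
Markov's inequality: for a non-negative random variable, P(T ≥ a) ≤ E[T]/a.
Here E[T] = 70 and a = 683, so the bound is 70/683 = 0.1025.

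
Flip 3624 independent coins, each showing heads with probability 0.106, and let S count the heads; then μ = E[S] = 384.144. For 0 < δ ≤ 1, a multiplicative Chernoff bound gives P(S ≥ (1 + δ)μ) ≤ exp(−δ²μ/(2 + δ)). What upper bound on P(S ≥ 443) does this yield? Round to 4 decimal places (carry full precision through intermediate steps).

Write 443 = (1 + δ)μ, so δ = 443/384.144 − 1 = 0.1532134…
Then the exponent is δ²μ/(2 + δ) = (443 − μ)² / (μ·(2 + δ)) = 4.187939.
Bound = exp(−4.187939) = 0.01518.

0.0152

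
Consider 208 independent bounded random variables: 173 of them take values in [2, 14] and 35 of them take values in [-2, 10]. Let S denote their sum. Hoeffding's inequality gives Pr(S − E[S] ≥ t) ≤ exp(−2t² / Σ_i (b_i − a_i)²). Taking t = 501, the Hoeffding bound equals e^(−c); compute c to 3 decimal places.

Σ(b_i − a_i)² = 173·12² + 35·12² = 29952.
c = 2t² / 29952 = 2·501² / 29952 = 16.7602.

16.760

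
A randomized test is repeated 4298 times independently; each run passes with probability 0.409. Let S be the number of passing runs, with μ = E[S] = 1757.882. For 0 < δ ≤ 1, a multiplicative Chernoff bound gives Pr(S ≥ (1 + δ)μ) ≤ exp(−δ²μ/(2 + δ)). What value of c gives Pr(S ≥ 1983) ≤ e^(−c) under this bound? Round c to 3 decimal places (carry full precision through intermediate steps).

13.547

Write 1983 = (1 + δ)μ, so δ = 1983/1757.882 − 1 = 0.1280621…
Then the exponent is δ²μ/(2 + δ) = (1983 − μ)² / (μ·(2 + δ)) = 13.547103.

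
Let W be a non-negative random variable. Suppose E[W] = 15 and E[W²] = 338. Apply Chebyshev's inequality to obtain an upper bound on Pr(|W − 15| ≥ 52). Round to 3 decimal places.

Var(W) = E[W²] − (E[W])² = 338 − 225 = 113.
Chebyshev's inequality: Pr(|W − μ| ≥ t) ≤ Var(W)/t² = 113/2704 = 0.0418.

0.042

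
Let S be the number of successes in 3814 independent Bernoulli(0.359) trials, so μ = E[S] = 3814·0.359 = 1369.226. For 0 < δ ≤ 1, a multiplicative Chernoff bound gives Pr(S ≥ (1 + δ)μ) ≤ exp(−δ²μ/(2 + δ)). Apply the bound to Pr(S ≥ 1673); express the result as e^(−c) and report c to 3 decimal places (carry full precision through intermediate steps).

Write 1673 = (1 + δ)μ, so δ = 1673/1369.226 − 1 = 0.2218582…
Then the exponent is δ²μ/(2 + δ) = (1673 − μ)² / (μ·(2 + δ)) = 30.332606.

30.333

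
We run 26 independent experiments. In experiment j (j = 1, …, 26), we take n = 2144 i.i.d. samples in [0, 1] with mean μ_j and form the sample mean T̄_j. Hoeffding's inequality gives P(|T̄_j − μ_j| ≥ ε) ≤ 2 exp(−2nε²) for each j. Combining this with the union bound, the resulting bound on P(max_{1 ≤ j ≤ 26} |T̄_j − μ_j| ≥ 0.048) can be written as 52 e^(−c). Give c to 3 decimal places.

Union bound over the 26 events: P(max_{1 ≤ j ≤ 26} |T̄_j − μ_j| ≥ 0.048) ≤ 26·2·exp(−2nε²) = 52 exp(−2·2144·0.048²).
So c = 2·2144·0.048² = 9.8796.

9.880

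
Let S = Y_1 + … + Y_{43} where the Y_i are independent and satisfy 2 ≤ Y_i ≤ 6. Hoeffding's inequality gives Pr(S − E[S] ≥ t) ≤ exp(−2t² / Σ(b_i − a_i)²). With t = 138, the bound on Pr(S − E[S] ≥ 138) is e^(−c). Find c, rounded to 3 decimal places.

Σ(b_i − a_i)² = 43·(4)² = 688.
c = 2t²/688 = 2·138²/688 = 55.3605.

55.360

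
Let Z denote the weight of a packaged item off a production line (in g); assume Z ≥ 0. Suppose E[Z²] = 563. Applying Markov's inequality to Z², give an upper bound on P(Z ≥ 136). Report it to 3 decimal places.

Since Z ≥ 0, the event {Z ≥ 136} is the same as {Z² ≥ 18496}.
Markov's inequality applied to Z² gives P(Z² ≥ 18496) ≤ E[Z²]/18496 = 563/18496 = 0.0304.

0.030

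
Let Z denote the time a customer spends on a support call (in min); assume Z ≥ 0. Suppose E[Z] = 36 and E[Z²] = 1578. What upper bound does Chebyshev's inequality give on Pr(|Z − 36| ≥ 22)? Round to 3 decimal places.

Var(Z) = E[Z²] − (E[Z])² = 1578 − 1296 = 282.
Chebyshev's inequality: Pr(|Z − μ| ≥ t) ≤ Var(Z)/t² = 282/484 = 0.5826.

0.583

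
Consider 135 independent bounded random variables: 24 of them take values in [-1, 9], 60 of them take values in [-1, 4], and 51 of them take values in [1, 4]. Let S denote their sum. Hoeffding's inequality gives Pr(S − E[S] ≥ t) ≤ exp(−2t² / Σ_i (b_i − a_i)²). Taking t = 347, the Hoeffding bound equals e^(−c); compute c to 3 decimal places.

55.246

Σ(b_i − a_i)² = 24·10² + 60·5² + 51·3² = 4359.
c = 2t² / 4359 = 2·347² / 4359 = 55.2462.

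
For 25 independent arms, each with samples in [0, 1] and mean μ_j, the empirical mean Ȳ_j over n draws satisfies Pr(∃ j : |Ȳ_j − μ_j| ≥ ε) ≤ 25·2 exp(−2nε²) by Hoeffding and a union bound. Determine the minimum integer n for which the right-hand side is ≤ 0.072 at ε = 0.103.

Need 2·25·exp(−2nε²) ≤ 0.072, i.e. exp(−2nε²) ≤ 0.072/50.
So 2nε² ≥ ln(50/0.072) = 6.543112.
Hence n ≥ 6.543112/(2·0.103²) = 308.376.
The smallest integer n is 309.

309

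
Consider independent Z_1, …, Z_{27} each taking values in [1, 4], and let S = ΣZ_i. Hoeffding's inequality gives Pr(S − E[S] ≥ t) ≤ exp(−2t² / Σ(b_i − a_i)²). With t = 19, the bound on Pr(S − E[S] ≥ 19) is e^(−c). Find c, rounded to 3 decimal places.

Σ(b_i − a_i)² = 27·(3)² = 243.
c = 2t²/243 = 2·19²/243 = 2.9712.

2.971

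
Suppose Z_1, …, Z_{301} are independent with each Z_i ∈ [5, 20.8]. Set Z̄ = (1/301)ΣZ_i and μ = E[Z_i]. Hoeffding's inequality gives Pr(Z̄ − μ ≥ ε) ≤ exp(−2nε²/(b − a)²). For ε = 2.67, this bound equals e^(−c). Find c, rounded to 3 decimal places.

17.191

c = 2nε²/(b − a)² = 2·301·2.67² / 15.8² = 17.1911.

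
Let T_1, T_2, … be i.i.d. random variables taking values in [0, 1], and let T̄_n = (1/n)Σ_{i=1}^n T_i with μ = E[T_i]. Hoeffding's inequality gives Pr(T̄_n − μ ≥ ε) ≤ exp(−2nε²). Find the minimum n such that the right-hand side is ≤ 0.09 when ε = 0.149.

55

Require exp(−2nε²) ≤ 0.09, i.e. 2nε² ≥ ln(1/0.09) = 2.407946.
So n ≥ 2.407946 / (2·0.149²) = 54.231.
The smallest integer n is 55.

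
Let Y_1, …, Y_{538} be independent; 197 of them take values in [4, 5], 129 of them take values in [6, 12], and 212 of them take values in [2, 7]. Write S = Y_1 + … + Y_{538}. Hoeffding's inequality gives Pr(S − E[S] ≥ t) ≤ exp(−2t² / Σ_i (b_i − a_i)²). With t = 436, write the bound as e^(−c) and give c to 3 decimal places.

Σ(b_i − a_i)² = 197·1² + 129·6² + 212·5² = 10141.
c = 2t² / 10141 = 2·436² / 10141 = 37.4906.

37.491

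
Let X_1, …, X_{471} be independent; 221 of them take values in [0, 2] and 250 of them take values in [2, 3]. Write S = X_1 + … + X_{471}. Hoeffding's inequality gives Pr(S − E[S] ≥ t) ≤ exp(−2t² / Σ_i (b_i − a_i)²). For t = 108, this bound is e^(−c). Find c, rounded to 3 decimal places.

Σ(b_i − a_i)² = 221·2² + 250·1² = 1134.
c = 2t² / 1134 = 2·108² / 1134 = 20.5714.

20.571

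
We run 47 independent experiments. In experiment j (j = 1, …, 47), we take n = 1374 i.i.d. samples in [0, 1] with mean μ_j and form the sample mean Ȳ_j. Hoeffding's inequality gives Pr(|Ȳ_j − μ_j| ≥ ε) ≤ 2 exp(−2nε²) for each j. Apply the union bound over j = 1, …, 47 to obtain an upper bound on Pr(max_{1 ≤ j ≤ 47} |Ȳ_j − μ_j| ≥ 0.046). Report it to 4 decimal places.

Per-experiment Hoeffding bound: 2·exp(−2·1374·0.046²) = 2·exp(−5.81477) = 0.0059663.
Union bound over 47 events: 47·0.0059663 = 0.28042.

0.2804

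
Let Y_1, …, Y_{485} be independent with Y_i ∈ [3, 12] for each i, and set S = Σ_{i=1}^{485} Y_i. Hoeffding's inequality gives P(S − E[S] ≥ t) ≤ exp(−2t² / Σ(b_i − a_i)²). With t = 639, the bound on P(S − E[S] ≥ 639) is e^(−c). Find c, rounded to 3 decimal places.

20.788

Σ(b_i − a_i)² = 485·(9)² = 39285.
c = 2t²/39285 = 2·639²/39285 = 20.7876.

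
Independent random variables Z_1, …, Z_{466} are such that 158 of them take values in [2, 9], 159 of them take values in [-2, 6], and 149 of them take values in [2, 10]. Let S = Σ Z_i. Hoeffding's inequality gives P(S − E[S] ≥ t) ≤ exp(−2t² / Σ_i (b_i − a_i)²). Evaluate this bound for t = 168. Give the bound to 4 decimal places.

Σ(b_i − a_i)² = 158·7² + 159·8² + 149·8² = 27454.
Exponent = 2·168² / 27454 = 2.05609.
Bound = exp(−2.05609) = 0.12795.

0.1280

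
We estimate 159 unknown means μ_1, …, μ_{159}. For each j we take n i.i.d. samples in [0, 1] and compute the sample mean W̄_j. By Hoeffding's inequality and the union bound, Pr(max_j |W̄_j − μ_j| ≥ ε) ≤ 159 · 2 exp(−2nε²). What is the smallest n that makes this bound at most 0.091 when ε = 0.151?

179

Need 2·159·exp(−2nε²) ≤ 0.091, i.e. exp(−2nε²) ≤ 0.091/318.
So 2nε² ≥ ln(318/0.091) = 8.158947.
Hence n ≥ 8.158947/(2·0.151²) = 178.916.
The smallest integer n is 179.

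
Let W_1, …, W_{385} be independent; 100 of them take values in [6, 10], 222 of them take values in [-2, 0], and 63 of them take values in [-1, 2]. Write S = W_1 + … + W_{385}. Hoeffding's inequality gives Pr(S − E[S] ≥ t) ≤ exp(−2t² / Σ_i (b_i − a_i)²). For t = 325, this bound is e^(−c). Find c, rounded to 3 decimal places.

69.149

Σ(b_i − a_i)² = 100·4² + 222·2² + 63·3² = 3055.
c = 2t² / 3055 = 2·325² / 3055 = 69.1489.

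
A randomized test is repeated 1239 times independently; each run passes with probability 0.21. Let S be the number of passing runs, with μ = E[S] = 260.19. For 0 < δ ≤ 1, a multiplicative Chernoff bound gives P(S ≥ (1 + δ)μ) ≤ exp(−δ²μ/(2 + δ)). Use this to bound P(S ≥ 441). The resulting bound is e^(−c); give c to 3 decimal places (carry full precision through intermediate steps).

46.624

Write 441 = (1 + δ)μ, so δ = 441/260.19 − 1 = 0.6949153…
Then the exponent is δ²μ/(2 + δ) = (441 − μ)² / (μ·(2 + δ)) = 46.623962.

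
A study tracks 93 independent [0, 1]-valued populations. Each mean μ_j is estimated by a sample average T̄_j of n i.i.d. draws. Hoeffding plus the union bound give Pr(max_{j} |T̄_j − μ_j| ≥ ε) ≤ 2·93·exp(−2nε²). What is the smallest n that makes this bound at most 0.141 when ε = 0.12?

250

Need 2·93·exp(−2nε²) ≤ 0.141, i.e. exp(−2nε²) ≤ 0.141/186.
So 2nε² ≥ ln(186/0.141) = 7.184742.
Hence n ≥ 7.184742/(2·0.12²) = 249.470.
The smallest integer n is 250.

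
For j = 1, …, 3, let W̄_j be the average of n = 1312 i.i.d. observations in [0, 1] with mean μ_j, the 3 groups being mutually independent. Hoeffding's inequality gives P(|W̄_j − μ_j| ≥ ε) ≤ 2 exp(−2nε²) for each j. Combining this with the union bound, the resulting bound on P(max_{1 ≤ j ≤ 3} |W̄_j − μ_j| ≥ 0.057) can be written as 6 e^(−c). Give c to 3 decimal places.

Union bound over the 3 events: P(max_{1 ≤ j ≤ 3} |W̄_j − μ_j| ≥ 0.057) ≤ 3·2·exp(−2nε²) = 6 exp(−2·1312·0.057²).
So c = 2·1312·0.057² = 8.5254.

8.525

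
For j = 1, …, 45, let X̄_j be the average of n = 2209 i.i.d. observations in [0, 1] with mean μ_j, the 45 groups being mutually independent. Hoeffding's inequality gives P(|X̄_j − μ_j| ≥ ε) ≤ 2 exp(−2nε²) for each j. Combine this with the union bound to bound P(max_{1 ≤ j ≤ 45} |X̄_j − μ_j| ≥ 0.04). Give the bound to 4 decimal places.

Per-experiment Hoeffding bound: 2·exp(−2·2209·0.04²) = 2·exp(−7.06880) = 0.0017025.
Union bound over 45 events: 45·0.0017025 = 0.07661.

0.0766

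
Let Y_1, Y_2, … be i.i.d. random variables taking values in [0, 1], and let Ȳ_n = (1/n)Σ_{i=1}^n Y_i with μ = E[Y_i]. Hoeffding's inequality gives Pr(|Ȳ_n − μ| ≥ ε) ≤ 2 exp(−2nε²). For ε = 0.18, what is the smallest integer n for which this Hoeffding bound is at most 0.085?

49

Require 2·exp(−2nε²) ≤ 0.085, i.e. 2nε² ≥ ln(2/0.085) = 3.158251.
So n ≥ 3.158251 / (2·0.18²) = 48.738.
The smallest integer n is 49.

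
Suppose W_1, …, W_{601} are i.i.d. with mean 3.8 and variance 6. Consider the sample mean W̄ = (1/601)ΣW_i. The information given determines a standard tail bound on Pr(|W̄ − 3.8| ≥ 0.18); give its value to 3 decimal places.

0.308

With mean and variance of each term known, Chebyshev's inequality bounds the deviation of the sum (or sample mean).
Var(W̄) = Var(W_i)/n = 6/601 = 0.0099834.
Chebyshev: Pr(|W̄ − 3.8| ≥ 0.18) ≤ Var(W̄)/(0.18)² = 6/(601·0.18²) = 0.3081.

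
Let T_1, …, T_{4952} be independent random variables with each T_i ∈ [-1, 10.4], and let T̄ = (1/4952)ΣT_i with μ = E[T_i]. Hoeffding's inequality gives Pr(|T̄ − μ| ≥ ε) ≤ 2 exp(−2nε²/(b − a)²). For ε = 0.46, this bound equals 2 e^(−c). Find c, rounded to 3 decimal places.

c = 2nε²/(b − a)² = 2·4952·0.46² / 11.4² = 16.1256.

16.126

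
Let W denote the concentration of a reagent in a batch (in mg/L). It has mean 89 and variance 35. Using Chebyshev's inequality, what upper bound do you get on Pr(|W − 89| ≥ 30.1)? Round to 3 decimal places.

Chebyshev: Pr(|W − μ| ≥ t) ≤ Var(W)/t².
Bound = 35 / 906.01 = 0.0386.

0.039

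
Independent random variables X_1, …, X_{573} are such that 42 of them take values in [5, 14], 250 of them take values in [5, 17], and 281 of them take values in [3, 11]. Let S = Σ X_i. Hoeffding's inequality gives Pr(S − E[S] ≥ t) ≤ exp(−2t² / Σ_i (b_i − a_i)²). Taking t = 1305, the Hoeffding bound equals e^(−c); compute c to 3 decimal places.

Σ(b_i − a_i)² = 42·9² + 250·12² + 281·8² = 57386.
c = 2t² / 57386 = 2·1305² / 57386 = 59.3533.

59.353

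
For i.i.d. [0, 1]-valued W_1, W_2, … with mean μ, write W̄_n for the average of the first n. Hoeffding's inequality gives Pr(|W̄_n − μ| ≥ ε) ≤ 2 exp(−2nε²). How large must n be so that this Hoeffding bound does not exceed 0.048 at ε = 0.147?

Require 2·exp(−2nε²) ≤ 0.048, i.e. 2nε² ≥ ln(2/0.048) = 3.729701.
So n ≥ 3.729701 / (2·0.147²) = 86.300.
The smallest integer n is 87.

87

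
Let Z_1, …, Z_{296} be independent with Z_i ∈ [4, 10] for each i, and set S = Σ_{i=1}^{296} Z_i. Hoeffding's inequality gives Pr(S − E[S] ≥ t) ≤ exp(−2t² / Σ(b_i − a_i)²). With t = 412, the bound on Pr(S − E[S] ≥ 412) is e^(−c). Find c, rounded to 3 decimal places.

31.859

Σ(b_i − a_i)² = 296·(6)² = 10656.
c = 2t²/10656 = 2·412²/10656 = 31.8589.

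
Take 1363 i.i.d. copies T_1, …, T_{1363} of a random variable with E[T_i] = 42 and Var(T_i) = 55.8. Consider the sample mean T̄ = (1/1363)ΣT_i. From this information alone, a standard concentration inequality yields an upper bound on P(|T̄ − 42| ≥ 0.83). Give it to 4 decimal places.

0.0594

With mean and variance of each term known, Chebyshev's inequality bounds the deviation of the sum (or sample mean).
Var(T̄) = Var(T_i)/n = 55.8/1363 = 0.040939.
Chebyshev: P(|T̄ − 42| ≥ 0.83) ≤ Var(T̄)/(0.83)² = 55.8/(1363·0.83²) = 0.0594.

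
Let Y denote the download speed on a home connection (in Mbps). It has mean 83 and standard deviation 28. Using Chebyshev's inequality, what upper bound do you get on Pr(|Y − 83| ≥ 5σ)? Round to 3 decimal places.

0.040

Chebyshev: Pr(|Y − μ| ≥ t) ≤ Var(Y)/t².
Var(Y) = σ² = 28² = 784.
t = 5·28 = 140.
Bound = 784 / 19600 = 0.0400.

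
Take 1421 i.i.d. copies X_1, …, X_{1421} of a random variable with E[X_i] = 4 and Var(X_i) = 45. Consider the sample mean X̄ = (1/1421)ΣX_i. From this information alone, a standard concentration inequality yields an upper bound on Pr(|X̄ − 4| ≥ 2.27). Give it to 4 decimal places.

With mean and variance of each term known, Chebyshev's inequality bounds the deviation of the sum (or sample mean).
Var(X̄) = Var(X_i)/n = 45/1421 = 0.031668.
Chebyshev: Pr(|X̄ − 4| ≥ 2.27) ≤ Var(X̄)/(2.27)² = 45/(1421·2.27²) = 0.0061.

0.0061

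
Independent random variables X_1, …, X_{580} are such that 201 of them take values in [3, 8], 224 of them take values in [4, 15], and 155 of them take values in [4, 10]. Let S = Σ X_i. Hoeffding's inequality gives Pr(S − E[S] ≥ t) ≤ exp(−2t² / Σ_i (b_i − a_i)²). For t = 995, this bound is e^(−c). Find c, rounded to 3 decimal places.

Σ(b_i − a_i)² = 201·5² + 224·11² + 155·6² = 37709.
c = 2t² / 37709 = 2·995² / 37709 = 52.5087.

52.509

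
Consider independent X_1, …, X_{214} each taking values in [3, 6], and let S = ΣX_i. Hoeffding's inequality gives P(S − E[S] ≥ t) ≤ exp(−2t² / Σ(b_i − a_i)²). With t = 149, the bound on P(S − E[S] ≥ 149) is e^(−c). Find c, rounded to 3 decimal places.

Σ(b_i − a_i)² = 214·(3)² = 1926.
c = 2t²/1926 = 2·149²/1926 = 23.0540.

23.054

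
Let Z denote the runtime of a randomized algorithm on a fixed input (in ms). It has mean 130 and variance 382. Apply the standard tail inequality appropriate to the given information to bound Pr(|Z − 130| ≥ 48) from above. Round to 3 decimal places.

0.166

Mean and variance are known, so Chebyshev's inequality applies.
Chebyshev: Pr(|Z − μ| ≥ t) ≤ Var(Z)/t².
Bound = 382 / 2304 = 0.1658.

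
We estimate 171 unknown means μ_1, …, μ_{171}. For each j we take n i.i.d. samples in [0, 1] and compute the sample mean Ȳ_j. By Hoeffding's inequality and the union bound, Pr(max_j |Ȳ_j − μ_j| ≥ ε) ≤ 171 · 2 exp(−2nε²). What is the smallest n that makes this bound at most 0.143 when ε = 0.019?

Need 2·171·exp(−2nε²) ≤ 0.143, i.e. exp(−2nε²) ≤ 0.143/342.
So 2nε² ≥ ln(342/0.143) = 7.779721.
Hence n ≥ 7.779721/(2·0.019²) = 10775.237.
The smallest integer n is 10776.

10776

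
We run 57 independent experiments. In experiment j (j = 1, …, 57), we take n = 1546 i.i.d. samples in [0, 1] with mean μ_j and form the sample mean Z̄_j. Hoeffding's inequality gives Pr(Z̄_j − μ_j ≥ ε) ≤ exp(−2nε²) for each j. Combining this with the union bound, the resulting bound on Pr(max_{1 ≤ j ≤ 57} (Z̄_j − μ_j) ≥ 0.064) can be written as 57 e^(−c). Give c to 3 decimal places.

12.665

Union bound over the 57 events: Pr(max_{1 ≤ j ≤ 57} (Z̄_j − μ_j) ≥ 0.064) ≤ 57·exp(−2nε²) = 57 exp(−2·1546·0.064²).
So c = 2·1546·0.064² = 12.6648.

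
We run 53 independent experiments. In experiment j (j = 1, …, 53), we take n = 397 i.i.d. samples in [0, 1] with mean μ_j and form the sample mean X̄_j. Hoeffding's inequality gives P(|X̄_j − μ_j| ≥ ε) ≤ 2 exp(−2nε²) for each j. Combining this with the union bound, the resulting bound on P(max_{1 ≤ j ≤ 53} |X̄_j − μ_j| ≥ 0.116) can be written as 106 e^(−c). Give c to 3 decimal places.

Union bound over the 53 events: P(max_{1 ≤ j ≤ 53} |X̄_j − μ_j| ≥ 0.116) ≤ 53·2·exp(−2nε²) = 106 exp(−2·397·0.116²).
So c = 2·397·0.116² = 10.6841.

10.684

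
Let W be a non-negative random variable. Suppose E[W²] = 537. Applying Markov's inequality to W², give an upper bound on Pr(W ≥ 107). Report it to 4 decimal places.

Since W ≥ 0, the event {W ≥ 107} is the same as {W² ≥ 11449}.
Markov's inequality applied to W² gives Pr(W² ≥ 11449) ≤ E[W²]/11449 = 537/11449 = 0.0469.

0.0469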